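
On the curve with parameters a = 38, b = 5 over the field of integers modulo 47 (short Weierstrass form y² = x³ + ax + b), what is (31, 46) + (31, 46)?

tangent at (31, 46): λ = (3·31² + 38)/(2·46) ≡ 7/45. 45⁻¹ ≡ 23 (mod 47), so λ ≡ 7·23 ≡ 20.
  x = λ² - 31 - 31 = 400 - 62 ≡ 9; y = λ·(31 - 9) - 46 ≡ 18. → (9, 18)

(9, 18)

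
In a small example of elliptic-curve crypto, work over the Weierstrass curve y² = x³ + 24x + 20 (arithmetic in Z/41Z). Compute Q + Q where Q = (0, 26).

tangent at (0, 26): λ = (3·0² + 24)/(2·26) ≡ 24/11. 11⁻¹ ≡ 15 (mod 41), so λ ≡ 24·15 ≡ 32.
  x = λ² - 0 - 0 = 1024 - 0 ≡ 40; y = λ·(0 - 40) - 26 ≡ 6. → (40, 6)

(40, 6)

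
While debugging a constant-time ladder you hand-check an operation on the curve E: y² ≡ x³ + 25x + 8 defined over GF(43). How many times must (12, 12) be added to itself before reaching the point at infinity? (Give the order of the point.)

12

2P: tangent at (12, 12): λ = (3·12² + 25)/(2·12) ≡ 27/24. 24⁻¹ ≡ 9 (mod 43), so λ ≡ 27·9 ≡ 28.
  x = λ² - 12 - 12 = 784 - 24 ≡ 29; y = λ·(12 - 29) - 12 ≡ 28. → (29, 28)
3P: (29, 28) + (12, 12). λ = (12 - 28)/(12 - 29) ≡ 27/26 mod 43. 26⁻¹ ≡ 5 (mod 43) since 26·5 = 130 ≡ 1, so λ ≡ 6.
  x = λ² - 29 - 12 = 36 - 41 ≡ 38; y = λ·(29 - 38) - 28 ≡ 4. → (38, 4)
4P: (38, 4) + (12, 12). λ = (12 - 4)/(12 - 38) ≡ 8/17 mod 43. 17⁻¹ ≡ 38 (mod 43), so λ ≡ 3.
  x = λ² - 38 - 12 = 9 - 50 ≡ 2; y = λ·(38 - 2) - 4 ≡ 18. → (2, 18)
5P: (2, 18) + (12, 12). λ = (12 - 18)/(12 - 2) ≡ 37/10 mod 43. 10⁻¹ ≡ 13 (mod 43), so λ ≡ 8.
  x = λ² - 2 - 12 = 64 - 14 ≡ 7; y = λ·(2 - 7) - 18 ≡ 28. → (7, 28)
6P: (7, 28) + (12, 12). λ = (12 - 28)/(12 - 7) ≡ 27/5 mod 43. 5⁻¹ ≡ 26 (mod 43) since 5·26 = 130 ≡ 1, so λ ≡ 14.
  x = λ² - 7 - 12 = 196 - 19 ≡ 5; y = λ·(7 - 5) - 28 ≡ 0. → (5, 0)
7P: (5, 0) + (12, 12). λ = (12 - 0)/(12 - 5) ≡ 12/7 mod 43. 7⁻¹ ≡ 37 (mod 43), so λ ≡ 14.
  x = λ² - 5 - 12 = 196 - 17 ≡ 7; y = λ·(5 - 7) - 0 ≡ 15. → (7, 15)
8P: (7, 15) + (12, 12). λ = (12 - 15)/(12 - 7) ≡ 40/5 mod 43. 5⁻¹ ≡ 26 (mod 43) since 5·26 = 130 ≡ 1, so λ ≡ 8.
  x = λ² - 7 - 12 = 64 - 19 ≡ 2; y = λ·(7 - 2) - 15 ≡ 25. → (2, 25)
9P: (2, 25) + (12, 12). λ = (12 - 25)/(12 - 2) ≡ 30/10 mod 43. 10⁻¹ ≡ 13 (mod 43) since 10·13 = 130 ≡ 1, so λ ≡ 3.
  x = λ² - 2 - 12 = 9 - 14 ≡ 38; y = λ·(2 - 38) - 25 ≡ 39. → (38, 39)
10P: (38, 39) + (12, 12). λ = (12 - 39)/(12 - 38) ≡ 16/17 mod 43. 17⁻¹ ≡ 38 (mod 43), so λ ≡ 6.
  x = λ² - 38 - 12 = 36 - 50 ≡ 29; y = λ·(38 - 29) - 39 ≡ 15. → (29, 15)
11P: (29, 15) + (12, 12). λ = (12 - 15)/(12 - 29) ≡ 40/26 mod 43. 26⁻¹ ≡ 5 (mod 43) since 26·5 = 130 ≡ 1, so λ ≡ 28.
  x = λ² - 29 - 12 = 784 - 41 ≡ 12; y = λ·(29 - 12) - 15 ≡ 31. → (12, 31)
12P: (12, 31) + (12, 12): same x and y₁ ≡ -y₂, so the sum is the point at infinity.
12P = the point at infinity, so the order is 12.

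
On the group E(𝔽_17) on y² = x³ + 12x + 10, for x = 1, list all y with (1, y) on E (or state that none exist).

x³ + 12x + 10 = 23 ≡ 6 (mod 17).
6 is a non-residue mod 17; no y exists.

none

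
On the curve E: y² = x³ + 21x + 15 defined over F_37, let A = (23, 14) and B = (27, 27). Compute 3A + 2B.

(23, 23)

First 3A:
Repeated addition: build up to 3A.
2A: tangent at (23, 14): λ = (3·23² + 21)/(2·14) ≡ 17/28. 28⁻¹ ≡ 4 (mod 37) since 28·4 = 112 ≡ 1, so λ ≡ 17·4 ≡ 31.
  x = λ² - 23 - 23 = 961 - 46 ≡ 27; y = λ·(23 - 27) - 14 ≡ 10. → (27, 10)
3A: (27, 10) + (23, 14). λ = (14 - 10)/(23 - 27) ≡ 4/33 mod 37. 33⁻¹ ≡ 9 (mod 37), so λ ≡ 36.
  x = λ² - 27 - 23 = 1296 - 50 ≡ 25; y = λ·(27 - 25) - 10 ≡ 25. → (25, 25)
3A = (25, 25).
Next 2B:
Repeated addition: build up to 2B.
2B: tangent at (27, 27): λ = (3·27² + 21)/(2·27) ≡ 25/17. 17⁻¹ ≡ 24 (mod 37), so λ ≡ 25·24 ≡ 8.
  x = λ² - 27 - 27 = 64 - 54 ≡ 10; y = λ·(27 - 10) - 27 ≡ 35. → (10, 35)
2B = (10, 35).
Finally 3A + 2B:
(25, 25) + (10, 35). λ = (35 - 25)/(10 - 25) ≡ 10/22 mod 37. 22⁻¹ ≡ 32 (mod 37), so λ ≡ 24.
  x = λ² - 25 - 10 = 576 - 35 ≡ 23; y = λ·(25 - 23) - 25 ≡ 23. → (23, 23)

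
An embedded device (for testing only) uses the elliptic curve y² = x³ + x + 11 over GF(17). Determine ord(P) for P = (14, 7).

10

2P: tangent at (14, 7): λ = (3·14² + 1)/(2·7) ≡ 11/14. 14⁻¹ ≡ 11 (mod 17), so λ ≡ 11·11 ≡ 2.
  x = λ² - 14 - 14 = 4 - 28 ≡ 10; y = λ·(14 - 10) - 7 ≡ 1. → (10, 1)
3P: (10, 1) + (14, 7). λ = (7 - 1)/(14 - 10) ≡ 6/4 mod 17. 4⁻¹ ≡ 13 (mod 17), so λ ≡ 10.
  x = λ² - 10 - 14 = 100 - 24 ≡ 8; y = λ·(10 - 8) - 1 ≡ 2. → (8, 2)
4P: (8, 2) + (14, 7). λ = (7 - 2)/(14 - 8) ≡ 5/6 mod 17. 6⁻¹ ≡ 3 (mod 17) since 6·3 = 18 ≡ 1, so λ ≡ 15.
  x = λ² - 8 - 14 = 225 - 22 ≡ 16; y = λ·(8 - 16) - 2 ≡ 14. → (16, 14)
5P: (16, 14) + (14, 7). λ = (7 - 14)/(14 - 16) ≡ 10/15 mod 17. 15⁻¹ ≡ 8 (mod 17), so λ ≡ 12.
  x = λ² - 16 - 14 = 144 - 30 ≡ 12; y = λ·(16 - 12) - 14 ≡ 0. → (12, 0)
6P: (12, 0) + (14, 7). λ = (7 - 0)/(14 - 12) ≡ 7/2 mod 17. 2⁻¹ ≡ 9 (mod 17), so λ ≡ 12.
  x = λ² - 12 - 14 = 144 - 26 ≡ 16; y = λ·(12 - 16) - 0 ≡ 3. → (16, 3)
7P: (16, 3) + (14, 7). λ = (7 - 3)/(14 - 16) ≡ 4/15 mod 17. 15⁻¹ ≡ 8 (mod 17), so λ ≡ 15.
  x = λ² - 16 - 14 = 225 - 30 ≡ 8; y = λ·(16 - 8) - 3 ≡ 15. → (8, 15)
8P: (8, 15) + (14, 7). λ = (7 - 15)/(14 - 8) ≡ 9/6 mod 17. 6⁻¹ ≡ 3 (mod 17), so λ ≡ 10.
  x = λ² - 8 - 14 = 100 - 22 ≡ 10; y = λ·(8 - 10) - 15 ≡ 16. → (10, 16)
9P: (10, 16) + (14, 7). λ = (7 - 16)/(14 - 10) ≡ 8/4 mod 17. 4⁻¹ ≡ 13 (mod 17), so λ ≡ 2.
  x = λ² - 10 - 14 = 4 - 24 ≡ 14; y = λ·(10 - 14) - 16 ≡ 10. → (14, 10)
10P: (14, 10) + (14, 7): same x and y₁ ≡ -y₂, so the sum is O.
10P = O, so the order is 10.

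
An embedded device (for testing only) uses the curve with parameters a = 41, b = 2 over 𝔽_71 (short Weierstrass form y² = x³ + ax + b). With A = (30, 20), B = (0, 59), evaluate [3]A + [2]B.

(31, 45)

First 3A:
Repeated addition: build up to 3A.
2A: tangent at (30, 20): λ = (3·30² + 41)/(2·20) ≡ 43/40. 40⁻¹ ≡ 16 (mod 71) since 40·16 = 640 ≡ 1, so λ ≡ 43·16 ≡ 49.
  x = λ² - 30 - 30 = 2401 - 60 ≡ 69; y = λ·(30 - 69) - 20 ≡ 57. → (69, 57)
3A: (69, 57) + (30, 20). λ = (20 - 57)/(30 - 69) ≡ 34/32 mod 71. 32⁻¹ ≡ 20 (mod 71) since 32·20 = 640 ≡ 1, so λ ≡ 41.
  x = λ² - 69 - 30 = 1681 - 99 ≡ 20; y = λ·(69 - 20) - 57 ≡ 35. → (20, 35)
3A = (20, 35).
Next 2B:
Repeated addition: build up to 2B.
2B: tangent at (0, 59): λ = (3·0² + 41)/(2·59) ≡ 41/47. 47⁻¹ ≡ 68 (mod 71), so λ ≡ 41·68 ≡ 19.
  x = λ² - 0 - 0 = 361 - 0 ≡ 6; y = λ·(0 - 6) - 59 ≡ 40. → (6, 40)
2B = (6, 40).
Finally 3A + 2B:
(20, 35) + (6, 40). λ = (40 - 35)/(6 - 20) ≡ 5/57 mod 71. 57⁻¹ ≡ 5 (mod 71), so λ ≡ 25.
  x = λ² - 20 - 6 = 625 - 26 ≡ 31; y = λ·(20 - 31) - 35 ≡ 45. → (31, 45)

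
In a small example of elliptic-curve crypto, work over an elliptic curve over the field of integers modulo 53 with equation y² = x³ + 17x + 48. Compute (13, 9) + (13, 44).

The two points share x = 13 and their y-coordinates satisfy 9 + 44 ≡ 0 (mod 53), so they are inverses. Their sum is O.

O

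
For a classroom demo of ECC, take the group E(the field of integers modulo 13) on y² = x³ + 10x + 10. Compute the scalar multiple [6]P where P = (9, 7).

Double-and-add on 6 = (110)₂. Start with P = (9, 7) for the leading 1-bit.
double: tangent at (9, 7): λ = (3·9² + 10)/(2·7) ≡ 6/1. 1⁻¹ ≡ 1 (mod 13), so λ ≡ 6·1 ≡ 6.
  x = λ² - 9 - 9 = 36 - 18 ≡ 5; y = λ·(9 - 5) - 7 ≡ 4. → (5, 4)
add P: (5, 4) + (9, 7). λ = (7 - 4)/(9 - 5) ≡ 3/4 mod 13. 4⁻¹ ≡ 10 (mod 13) since 4·10 = 40 ≡ 1, so λ ≡ 4.
  x = λ² - 5 - 9 = 16 - 14 ≡ 2; y = λ·(5 - 2) - 4 ≡ 8. → (2, 8)
double: tangent at (2, 8): λ = (3·2² + 10)/(2·8) ≡ 9/3. 3⁻¹ ≡ 9 (mod 13) since 3·9 = 27 ≡ 1, so λ ≡ 9·9 ≡ 3.
  x = λ² - 2 - 2 = 9 - 4 ≡ 5; y = λ·(2 - 5) - 8 ≡ 9. → (5, 9)

(5, 9)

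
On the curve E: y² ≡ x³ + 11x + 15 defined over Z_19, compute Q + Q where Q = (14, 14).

tangent at (14, 14): λ = (3·14² + 11)/(2·14) ≡ 10/9. 9⁻¹ ≡ 17 (mod 19), so λ ≡ 10·17 ≡ 18.
  x = λ² - 14 - 14 = 324 - 28 ≡ 11; y = λ·(14 - 11) - 14 ≡ 2. → (11, 2)

(11, 2)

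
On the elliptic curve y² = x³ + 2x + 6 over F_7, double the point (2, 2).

(3, 5)

tangent at (2, 2): λ = (3·2² + 2)/(2·2) ≡ 0/4. 4⁻¹ ≡ 2 (mod 7), so λ ≡ 0·2 ≡ 0.
  x = λ² - 2 - 2 = 0 - 4 ≡ 3; y = λ·(2 - 3) - 2 ≡ 5. → (3, 5)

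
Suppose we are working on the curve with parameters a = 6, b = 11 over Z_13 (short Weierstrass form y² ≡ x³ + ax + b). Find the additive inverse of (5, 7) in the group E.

(5, 6)

-(5, 7) = (5, -7 mod 13) = (5, 6).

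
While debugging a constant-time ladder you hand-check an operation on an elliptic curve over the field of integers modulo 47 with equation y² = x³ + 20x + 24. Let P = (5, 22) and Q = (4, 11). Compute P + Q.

(18, 23)

(5, 22) + (4, 11). λ = (11 - 22)/(4 - 5) ≡ 36/46 mod 47. 46⁻¹ ≡ 46 (mod 47), so λ ≡ 11.
  x = λ² - 5 - 4 = 121 - 9 ≡ 18; y = λ·(5 - 18) - 22 ≡ 23. → (18, 23)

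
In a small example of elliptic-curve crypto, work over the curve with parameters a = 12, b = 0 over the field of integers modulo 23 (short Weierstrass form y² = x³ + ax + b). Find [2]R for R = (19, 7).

tangent at (19, 7): λ = (3·19² + 12)/(2·7) ≡ 14/14. 14⁻¹ ≡ 5 (mod 23), so λ ≡ 14·5 ≡ 1.
  x = λ² - 19 - 19 = 1 - 38 ≡ 9; y = λ·(19 - 9) - 7 ≡ 3. → (9, 3)

(9, 3)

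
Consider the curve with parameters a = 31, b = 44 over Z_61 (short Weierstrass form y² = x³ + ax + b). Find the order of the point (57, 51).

2P: tangent at (57, 51): λ = (3·57² + 31)/(2·51) ≡ 18/41. 41⁻¹ ≡ 3 (mod 61) since 41·3 = 123 ≡ 1, so λ ≡ 18·3 ≡ 54.
  x = λ² - 57 - 57 = 2916 - 114 ≡ 57; y = λ·(57 - 57) - 51 ≡ 10. → (57, 10)
3P: (57, 10) + (57, 51): same x and y₁ ≡ -y₂, so the sum is ∞.
3P = ∞, so the order is 3.

3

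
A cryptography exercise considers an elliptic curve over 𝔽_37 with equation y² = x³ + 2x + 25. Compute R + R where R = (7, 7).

(13, 19)

tangent at (7, 7): λ = (3·7² + 2)/(2·7) ≡ 1/14. 14⁻¹ ≡ 8 (mod 37), so λ ≡ 1·8 ≡ 8.
  x = λ² - 7 - 7 = 64 - 14 ≡ 13; y = λ·(7 - 13) - 7 ≡ 19. → (13, 19)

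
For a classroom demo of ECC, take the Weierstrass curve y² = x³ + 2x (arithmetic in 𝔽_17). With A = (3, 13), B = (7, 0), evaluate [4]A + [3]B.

(3, 4)

First 4A:
Double-and-add on 4 = (100)₂. Start with A = (3, 13) for the leading 1-bit.
double: tangent at (3, 13): λ = (3·3² + 2)/(2·13) ≡ 12/9. 9⁻¹ ≡ 2 (mod 17) since 9·2 = 18 ≡ 1, so λ ≡ 12·2 ≡ 7.
  x = λ² - 3 - 3 = 49 - 6 ≡ 9; y = λ·(3 - 9) - 13 ≡ 13. → (9, 13)
double: tangent at (9, 13): λ = (3·9² + 2)/(2·13) ≡ 7/9. 9⁻¹ ≡ 2 (mod 17), so λ ≡ 7·2 ≡ 14.
  x = λ² - 9 - 9 = 196 - 18 ≡ 8; y = λ·(9 - 8) - 13 ≡ 1. → (8, 1)
4A = (8, 1).
Next 3B:
Repeated addition: build up to 3B.
2B: (7, 0) + (7, 0): same x and y₁ ≡ -y₂, so the sum is 𝒪.
3B: 𝒪 + (7, 0) = (7, 0) (identity).
3B = (7, 0).
Finally 4A + 3B:
(8, 1) + (7, 0). λ = (0 - 1)/(7 - 8) ≡ 16/16 mod 17. 16⁻¹ ≡ 16 (mod 17) since 16·16 = 256 ≡ 1, so λ ≡ 1.
  x = λ² - 8 - 7 = 1 - 15 ≡ 3; y = λ·(8 - 3) - 1 ≡ 4. → (3, 4)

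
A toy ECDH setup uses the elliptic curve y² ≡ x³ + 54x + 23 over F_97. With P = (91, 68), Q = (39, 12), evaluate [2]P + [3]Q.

(96, 68)

First 2P:
Repeated addition: build up to 2P.
2P: tangent at (91, 68): λ = (3·91² + 54)/(2·68) ≡ 65/39. 39⁻¹ ≡ 5 (mod 97), so λ ≡ 65·5 ≡ 34.
  x = λ² - 91 - 91 = 1156 - 182 ≡ 4; y = λ·(91 - 4) - 68 ≡ 77. → (4, 77)
2P = (4, 77).
Next 3Q:
Repeated addition: build up to 3Q.
2Q: tangent at (39, 12): λ = (3·39² + 54)/(2·12) ≡ 58/24. 24⁻¹ ≡ 93 (mod 97), so λ ≡ 58·93 ≡ 59.
  x = λ² - 39 - 39 = 3481 - 78 ≡ 8; y = λ·(39 - 8) - 12 ≡ 71. → (8, 71)
3Q: (8, 71) + (39, 12). λ = (12 - 71)/(39 - 8) ≡ 38/31 mod 97. 31⁻¹ ≡ 72 (mod 97) since 31·72 = 2232 ≡ 1, so λ ≡ 20.
  x = λ² - 8 - 39 = 400 - 47 ≡ 62; y = λ·(8 - 62) - 71 ≡ 13. → (62, 13)
3Q = (62, 13).
Finally 2P + 3Q:
(4, 77) + (62, 13). λ = (13 - 77)/(62 - 4) ≡ 33/58 mod 97. 58⁻¹ ≡ 92 (mod 97), so λ ≡ 29.
  x = λ² - 4 - 62 = 841 - 66 ≡ 96; y = λ·(4 - 96) - 77 ≡ 68. → (96, 68)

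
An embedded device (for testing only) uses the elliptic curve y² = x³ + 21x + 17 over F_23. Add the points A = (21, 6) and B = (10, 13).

(21, 6) + (10, 13). λ = (13 - 6)/(10 - 21) ≡ 7/12 mod 23. 12⁻¹ ≡ 2 (mod 23), so λ ≡ 14.
  x = λ² - 21 - 10 = 196 - 31 ≡ 4; y = λ·(21 - 4) - 6 ≡ 2. → (4, 2)

(4, 2)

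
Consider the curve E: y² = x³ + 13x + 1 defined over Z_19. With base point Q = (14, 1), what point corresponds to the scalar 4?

Double-and-add on 4 = (100)₂. Start with Q = (14, 1) for the leading 1-bit.
double: tangent at (14, 1): λ = (3·14² + 13)/(2·1) ≡ 12/2. 2⁻¹ ≡ 10 (mod 19) since 2·10 = 20 ≡ 1, so λ ≡ 12·10 ≡ 6.
  x = λ² - 14 - 14 = 36 - 28 ≡ 8; y = λ·(14 - 8) - 1 ≡ 16. → (8, 16)
double: tangent at (8, 16): λ = (3·8² + 13)/(2·16) ≡ 15/13. 13⁻¹ ≡ 3 (mod 19) since 13·3 = 39 ≡ 1, so λ ≡ 15·3 ≡ 7.
  x = λ² - 8 - 8 = 49 - 16 ≡ 14; y = λ·(8 - 14) - 16 ≡ 18. → (14, 18)

(14, 18)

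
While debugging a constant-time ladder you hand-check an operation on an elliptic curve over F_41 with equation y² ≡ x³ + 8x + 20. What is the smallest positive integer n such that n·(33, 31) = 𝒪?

2P: tangent at (33, 31): λ = (3·33² + 8)/(2·31) ≡ 36/21. 21⁻¹ ≡ 2 (mod 41) since 21·2 = 42 ≡ 1, so λ ≡ 36·2 ≡ 31.
  x = λ² - 33 - 33 = 961 - 66 ≡ 34; y = λ·(33 - 34) - 31 ≡ 20. → (34, 20)
3P: (34, 20) + (33, 31). λ = (31 - 20)/(33 - 34) ≡ 11/40 mod 41. 40⁻¹ ≡ 40 (mod 41), so λ ≡ 30.
  x = λ² - 34 - 33 = 900 - 67 ≡ 13; y = λ·(34 - 13) - 20 ≡ 36. → (13, 36)
4P: (13, 36) + (33, 31). λ = (31 - 36)/(33 - 13) ≡ 36/20 mod 41. 20⁻¹ ≡ 39 (mod 41), so λ ≡ 10.
  x = λ² - 13 - 33 = 100 - 46 ≡ 13; y = λ·(13 - 13) - 36 ≡ 5. → (13, 5)
5P: (13, 5) + (33, 31). λ = (31 - 5)/(33 - 13) ≡ 26/20 mod 41. 20⁻¹ ≡ 39 (mod 41) since 20·39 = 780 ≡ 1, so λ ≡ 30.
  x = λ² - 13 - 33 = 900 - 46 ≡ 34; y = λ·(13 - 34) - 5 ≡ 21. → (34, 21)
6P: (34, 21) + (33, 31). λ = (31 - 21)/(33 - 34) ≡ 10/40 mod 41. 40⁻¹ ≡ 40 (mod 41) since 40·40 = 1600 ≡ 1, so λ ≡ 31.
  x = λ² - 34 - 33 = 961 - 67 ≡ 33; y = λ·(34 - 33) - 21 ≡ 10. → (33, 10)
7P: (33, 10) + (33, 31): same x and y₁ ≡ -y₂, so the sum is 𝒪.
7P = 𝒪, so the order is 7.

7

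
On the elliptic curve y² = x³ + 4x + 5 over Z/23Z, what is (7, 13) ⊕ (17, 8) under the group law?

(7, 13) + (17, 8). λ = (8 - 13)/(17 - 7) ≡ 18/10 mod 23. 10⁻¹ ≡ 7 (mod 23), so λ ≡ 11.
  x = λ² - 7 - 17 = 121 - 24 ≡ 5; y = λ·(7 - 5) - 13 ≡ 9. → (5, 9)

(5, 9)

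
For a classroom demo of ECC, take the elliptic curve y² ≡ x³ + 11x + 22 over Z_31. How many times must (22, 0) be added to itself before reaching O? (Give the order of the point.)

2P: (22, 0) + (22, 0): same x and y₁ ≡ -y₂, so the sum is O.
2P = O, so the order is 2.

2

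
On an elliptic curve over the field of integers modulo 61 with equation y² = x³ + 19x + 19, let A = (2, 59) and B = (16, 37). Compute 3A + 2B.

First 3A:
Repeated addition: build up to 3A.
2A: tangent at (2, 59): λ = (3·2² + 19)/(2·59) ≡ 31/57. 57⁻¹ ≡ 15 (mod 61), so λ ≡ 31·15 ≡ 38.
  x = λ² - 2 - 2 = 1444 - 4 ≡ 37; y = λ·(2 - 37) - 59 ≡ 14. → (37, 14)
3A: (37, 14) + (2, 59). λ = (59 - 14)/(2 - 37) ≡ 45/26 mod 61. 26⁻¹ ≡ 54 (mod 61), so λ ≡ 51.
  x = λ² - 37 - 2 = 2601 - 39 ≡ 0; y = λ·(37 - 0) - 14 ≡ 43. → (0, 43)
3A = (0, 43).
Next 2B:
Repeated addition: build up to 2B.
2B: tangent at (16, 37): λ = (3·16² + 19)/(2·37) ≡ 55/13. 13⁻¹ ≡ 47 (mod 61) since 13·47 = 611 ≡ 1, so λ ≡ 55·47 ≡ 23.
  x = λ² - 16 - 16 = 529 - 32 ≡ 9; y = λ·(16 - 9) - 37 ≡ 2. → (9, 2)
2B = (9, 2).
Finally 3A + 2B:
(0, 43) + (9, 2). λ = (2 - 43)/(9 - 0) ≡ 20/9 mod 61. 9⁻¹ ≡ 34 (mod 61), so λ ≡ 9.
  x = λ² - 0 - 9 = 81 - 9 ≡ 11; y = λ·(0 - 11) - 43 ≡ 41. → (11, 41)

(11, 41)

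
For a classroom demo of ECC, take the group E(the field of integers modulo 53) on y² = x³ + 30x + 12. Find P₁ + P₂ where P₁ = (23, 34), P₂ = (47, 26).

(42, 43)

(23, 34) + (47, 26). λ = (26 - 34)/(47 - 23) ≡ 45/24 mod 53. 24⁻¹ ≡ 42 (mod 53) since 24·42 = 1008 ≡ 1, so λ ≡ 35.
  x = λ² - 23 - 47 = 1225 - 70 ≡ 42; y = λ·(23 - 42) - 34 ≡ 43. → (42, 43)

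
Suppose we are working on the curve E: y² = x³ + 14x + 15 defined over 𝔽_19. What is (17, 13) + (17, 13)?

(5, 18)

tangent at (17, 13): λ = (3·17² + 14)/(2·13) ≡ 7/7. 7⁻¹ ≡ 11 (mod 19), so λ ≡ 7·11 ≡ 1.
  x = λ² - 17 - 17 = 1 - 34 ≡ 5; y = λ·(17 - 5) - 13 ≡ 18. → (5, 18)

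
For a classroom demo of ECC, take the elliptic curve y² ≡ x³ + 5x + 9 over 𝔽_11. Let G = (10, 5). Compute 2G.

tangent at (10, 5): λ = (3·10² + 5)/(2·5) ≡ 8/10. 10⁻¹ ≡ 10 (mod 11) since 10·10 = 100 ≡ 1, so λ ≡ 8·10 ≡ 3.
  x = λ² - 10 - 10 = 9 - 20 ≡ 0; y = λ·(10 - 0) - 5 ≡ 3. → (0, 3)

(0, 3)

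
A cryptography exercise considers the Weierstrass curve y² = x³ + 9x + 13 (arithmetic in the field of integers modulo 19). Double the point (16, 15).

tangent at (16, 15): λ = (3·16² + 9)/(2·15) ≡ 17/11. 11⁻¹ ≡ 7 (mod 19), so λ ≡ 17·7 ≡ 5.
  x = λ² - 16 - 16 = 25 - 32 ≡ 12; y = λ·(16 - 12) - 15 ≡ 5. → (12, 5)

(12, 5)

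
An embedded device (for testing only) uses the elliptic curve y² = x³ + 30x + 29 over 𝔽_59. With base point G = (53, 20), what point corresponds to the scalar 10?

(53, 39)

Repeated addition: build up to 10G.
2G: tangent at (53, 20): λ = (3·53² + 30)/(2·20) ≡ 20/40. 40⁻¹ ≡ 31 (mod 59), so λ ≡ 20·31 ≡ 30.
  x = λ² - 53 - 53 = 900 - 106 ≡ 27; y = λ·(53 - 27) - 20 ≡ 52. → (27, 52)
3G: (27, 52) + (53, 20). λ = (20 - 52)/(53 - 27) ≡ 27/26 mod 59. 26⁻¹ ≡ 25 (mod 59), so λ ≡ 26.
  x = λ² - 27 - 53 = 676 - 80 ≡ 6; y = λ·(27 - 6) - 52 ≡ 22. → (6, 22)
4G: (6, 22) + (53, 20). λ = (20 - 22)/(53 - 6) ≡ 57/47 mod 59. 47⁻¹ ≡ 54 (mod 59), so λ ≡ 10.
  x = λ² - 6 - 53 = 100 - 59 ≡ 41; y = λ·(6 - 41) - 22 ≡ 41. → (41, 41)
5G: (41, 41) + (53, 20). λ = (20 - 41)/(53 - 41) ≡ 38/12 mod 59. 12⁻¹ ≡ 5 (mod 59), so λ ≡ 13.
  x = λ² - 41 - 53 = 169 - 94 ≡ 16; y = λ·(41 - 16) - 41 ≡ 48. → (16, 48)
6G: (16, 48) + (53, 20). λ = (20 - 48)/(53 - 16) ≡ 31/37 mod 59. 37⁻¹ ≡ 8 (mod 59) since 37·8 = 296 ≡ 1, so λ ≡ 12.
  x = λ² - 16 - 53 = 144 - 69 ≡ 16; y = λ·(16 - 16) - 48 ≡ 11. → (16, 11)
7G: (16, 11) + (53, 20). λ = (20 - 11)/(53 - 16) ≡ 9/37 mod 59. 37⁻¹ ≡ 8 (mod 59), so λ ≡ 13.
  x = λ² - 16 - 53 = 169 - 69 ≡ 41; y = λ·(16 - 41) - 11 ≡ 18. → (41, 18)
8G: (41, 18) + (53, 20). λ = (20 - 18)/(53 - 41) ≡ 2/12 mod 59. 12⁻¹ ≡ 5 (mod 59), so λ ≡ 10.
  x = λ² - 41 - 53 = 100 - 94 ≡ 6; y = λ·(41 - 6) - 18 ≡ 37. → (6, 37)
9G: (6, 37) + (53, 20). λ = (20 - 37)/(53 - 6) ≡ 42/47 mod 59. 47⁻¹ ≡ 54 (mod 59), so λ ≡ 26.
  x = λ² - 6 - 53 = 676 - 59 ≡ 27; y = λ·(6 - 27) - 37 ≡ 7. → (27, 7)
10G: (27, 7) + (53, 20). λ = (20 - 7)/(53 - 27) ≡ 13/26 mod 59. 26⁻¹ ≡ 25 (mod 59), so λ ≡ 30.
  x = λ² - 27 - 53 = 900 - 80 ≡ 53; y = λ·(27 - 53) - 7 ≡ 39. → (53, 39)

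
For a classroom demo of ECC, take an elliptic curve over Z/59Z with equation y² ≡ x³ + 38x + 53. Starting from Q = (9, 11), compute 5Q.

(3, 28)

Double-and-add on 5 = (101)₂. Start with Q = (9, 11) for the leading 1-bit.
double: tangent at (9, 11): λ = (3·9² + 38)/(2·11) ≡ 45/22. 22⁻¹ ≡ 51 (mod 59) since 22·51 = 1122 ≡ 1, so λ ≡ 45·51 ≡ 53.
  x = λ² - 9 - 9 = 2809 - 18 ≡ 18; y = λ·(9 - 18) - 11 ≡ 43. → (18, 43)
double: tangent at (18, 43): λ = (3·18² + 38)/(2·43) ≡ 7/27. 27⁻¹ ≡ 35 (mod 59), so λ ≡ 7·35 ≡ 9.
  x = λ² - 18 - 18 = 81 - 36 ≡ 45; y = λ·(18 - 45) - 43 ≡ 9. → (45, 9)
add Q: (45, 9) + (9, 11). λ = (11 - 9)/(9 - 45) ≡ 2/23 mod 59. 23⁻¹ ≡ 18 (mod 59), so λ ≡ 36.
  x = λ² - 45 - 9 = 1296 - 54 ≡ 3; y = λ·(45 - 3) - 9 ≡ 28. → (3, 28)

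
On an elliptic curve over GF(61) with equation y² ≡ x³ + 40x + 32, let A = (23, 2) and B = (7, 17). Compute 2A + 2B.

First 2A:
Repeated addition: build up to 2A.
2A: tangent at (23, 2): λ = (3·23² + 40)/(2·2) ≡ 41/4. 4⁻¹ ≡ 46 (mod 61), so λ ≡ 41·46 ≡ 56.
  x = λ² - 23 - 23 = 3136 - 46 ≡ 40; y = λ·(23 - 40) - 2 ≡ 22. → (40, 22)
2A = (40, 22).
Next 2B:
Repeated addition: build up to 2B.
2B: tangent at (7, 17): λ = (3·7² + 40)/(2·17) ≡ 4/34. 34⁻¹ ≡ 9 (mod 61), so λ ≡ 4·9 ≡ 36.
  x = λ² - 7 - 7 = 1296 - 14 ≡ 1; y = λ·(7 - 1) - 17 ≡ 16. → (1, 16)
2B = (1, 16).
Finally 2A + 2B:
(40, 22) + (1, 16). λ = (16 - 22)/(1 - 40) ≡ 55/22 mod 61. 22⁻¹ ≡ 25 (mod 61), so λ ≡ 33.
  x = λ² - 40 - 1 = 1089 - 41 ≡ 11; y = λ·(40 - 11) - 22 ≡ 20. → (11, 20)

(11, 20)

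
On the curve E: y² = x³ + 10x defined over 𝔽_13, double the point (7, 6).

(0, 0)

tangent at (7, 6): λ = (3·7² + 10)/(2·6) ≡ 1/12. 12⁻¹ ≡ 12 (mod 13) since 12·12 = 144 ≡ 1, so λ ≡ 1·12 ≡ 12.
  x = λ² - 7 - 7 = 144 - 14 ≡ 0; y = λ·(7 - 0) - 6 ≡ 0. → (0, 0)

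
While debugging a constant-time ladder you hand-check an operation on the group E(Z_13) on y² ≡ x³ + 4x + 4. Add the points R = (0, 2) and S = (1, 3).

(0, 11)

(0, 2) + (1, 3). λ = (3 - 2)/(1 - 0) ≡ 1/1 mod 13. 1⁻¹ ≡ 1 (mod 13), so λ ≡ 1.
  x = λ² - 0 - 1 = 1 - 1 ≡ 0; y = λ·(0 - 0) - 2 ≡ 11. → (0, 11)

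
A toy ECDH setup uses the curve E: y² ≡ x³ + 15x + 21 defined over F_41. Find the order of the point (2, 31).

2P: tangent at (2, 31): λ = (3·2² + 15)/(2·31) ≡ 27/21. 21⁻¹ ≡ 2 (mod 41) since 21·2 = 42 ≡ 1, so λ ≡ 27·2 ≡ 13.
  x = λ² - 2 - 2 = 169 - 4 ≡ 1; y = λ·(2 - 1) - 31 ≡ 23. → (1, 23)
3P: (1, 23) + (2, 31). λ = (31 - 23)/(2 - 1) ≡ 8/1 mod 41. 1⁻¹ ≡ 1 (mod 41), so λ ≡ 8.
  x = λ² - 1 - 2 = 64 - 3 ≡ 20; y = λ·(1 - 20) - 23 ≡ 30. → (20, 30)
4P: (20, 30) + (2, 31). λ = (31 - 30)/(2 - 20) ≡ 1/23 mod 41. 23⁻¹ ≡ 25 (mod 41), so λ ≡ 25.
  x = λ² - 20 - 2 = 625 - 22 ≡ 29; y = λ·(20 - 29) - 30 ≡ 32. → (29, 32)
5P: (29, 32) + (2, 31). λ = (31 - 32)/(2 - 29) ≡ 40/14 mod 41. 14⁻¹ ≡ 3 (mod 41), so λ ≡ 38.
  x = λ² - 29 - 2 = 1444 - 31 ≡ 19; y = λ·(29 - 19) - 32 ≡ 20. → (19, 20)
6P: (19, 20) + (2, 31). λ = (31 - 20)/(2 - 19) ≡ 11/24 mod 41. 24⁻¹ ≡ 12 (mod 41) since 24·12 = 288 ≡ 1, so λ ≡ 9.
  x = λ² - 19 - 2 = 81 - 21 ≡ 19; y = λ·(19 - 19) - 20 ≡ 21. → (19, 21)
7P: (19, 21) + (2, 31). λ = (31 - 21)/(2 - 19) ≡ 10/24 mod 41. 24⁻¹ ≡ 12 (mod 41), so λ ≡ 38.
  x = λ² - 19 - 2 = 1444 - 21 ≡ 29; y = λ·(19 - 29) - 21 ≡ 9. → (29, 9)
8P: (29, 9) + (2, 31). λ = (31 - 9)/(2 - 29) ≡ 22/14 mod 41. 14⁻¹ ≡ 3 (mod 41) since 14·3 = 42 ≡ 1, so λ ≡ 25.
  x = λ² - 29 - 2 = 625 - 31 ≡ 20; y = λ·(29 - 20) - 9 ≡ 11. → (20, 11)
9P: (20, 11) + (2, 31). λ = (31 - 11)/(2 - 20) ≡ 20/23 mod 41. 23⁻¹ ≡ 25 (mod 41), so λ ≡ 8.
  x = λ² - 20 - 2 = 64 - 22 ≡ 1; y = λ·(20 - 1) - 11 ≡ 18. → (1, 18)
10P: (1, 18) + (2, 31). λ = (31 - 18)/(2 - 1) ≡ 13/1 mod 41. 1⁻¹ ≡ 1 (mod 41) since 1·1 = 1 ≡ 1, so λ ≡ 13.
  x = λ² - 1 - 2 = 169 - 3 ≡ 2; y = λ·(1 - 2) - 18 ≡ 10. → (2, 10)
11P: (2, 10) + (2, 31): same x and y₁ ≡ -y₂, so the sum is ∞.
11P = ∞, so the order is 11.

11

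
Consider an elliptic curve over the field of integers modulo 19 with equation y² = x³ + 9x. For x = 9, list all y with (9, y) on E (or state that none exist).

x³ + 9x + 0 = 810 ≡ 12 (mod 19).
12 is a non-residue mod 19; no y exists.

none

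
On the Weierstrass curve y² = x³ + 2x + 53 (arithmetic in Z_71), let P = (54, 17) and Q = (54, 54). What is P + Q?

The two points share x = 54 and their y-coordinates satisfy 17 + 54 ≡ 0 (mod 71), so they are inverses. Their sum is O.

O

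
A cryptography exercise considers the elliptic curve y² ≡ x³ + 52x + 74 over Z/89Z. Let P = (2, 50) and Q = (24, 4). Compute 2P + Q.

(41, 4)

First 2P:
Repeated addition: build up to 2P.
2P: tangent at (2, 50): λ = (3·2² + 52)/(2·50) ≡ 64/11. 11⁻¹ ≡ 81 (mod 89), so λ ≡ 64·81 ≡ 22.
  x = λ² - 2 - 2 = 484 - 4 ≡ 35; y = λ·(2 - 35) - 50 ≡ 25. → (35, 25)
2P = (35, 25).
Finally 2P + Q:
(35, 25) + (24, 4). λ = (4 - 25)/(24 - 35) ≡ 68/78 mod 89. 78⁻¹ ≡ 8 (mod 89), so λ ≡ 10.
  x = λ² - 35 - 24 = 100 - 59 ≡ 41; y = λ·(35 - 41) - 25 ≡ 4. → (41, 4)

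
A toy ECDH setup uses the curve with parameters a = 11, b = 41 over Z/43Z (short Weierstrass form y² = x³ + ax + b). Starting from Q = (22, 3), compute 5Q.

(40, 29)

Double-and-add on 5 = (101)₂. Start with Q = (22, 3) for the leading 1-bit.
double: tangent at (22, 3): λ = (3·22² + 11)/(2·3) ≡ 1/6. 6⁻¹ ≡ 36 (mod 43), so λ ≡ 1·36 ≡ 36.
  x = λ² - 22 - 22 = 1296 - 44 ≡ 5; y = λ·(22 - 5) - 3 ≡ 7. → (5, 7)
double: tangent at (5, 7): λ = (3·5² + 11)/(2·7) ≡ 0/14. 14⁻¹ ≡ 40 (mod 43) since 14·40 = 560 ≡ 1, so λ ≡ 0·40 ≡ 0.
  x = λ² - 5 - 5 = 0 - 10 ≡ 33; y = λ·(5 - 33) - 7 ≡ 36. → (33, 36)
add Q: (33, 36) + (22, 3). λ = (3 - 36)/(22 - 33) ≡ 10/32 mod 43. 32⁻¹ ≡ 39 (mod 43) since 32·39 = 1248 ≡ 1, so λ ≡ 3.
  x = λ² - 33 - 22 = 9 - 55 ≡ 40; y = λ·(33 - 40) - 36 ≡ 29. → (40, 29)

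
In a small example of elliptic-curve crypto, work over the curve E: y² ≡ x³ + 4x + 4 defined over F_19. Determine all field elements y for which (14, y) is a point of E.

7, 12

x³ + 4x + 4 = 2804 ≡ 11 (mod 19).
Square roots of 11 mod 19: 7 and 12 (since 7² = 49 ≡ 11).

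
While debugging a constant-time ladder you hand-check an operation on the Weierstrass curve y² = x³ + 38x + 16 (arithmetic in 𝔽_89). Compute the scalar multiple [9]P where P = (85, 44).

(5, 81)

Double-and-add on 9 = (1001)₂. Start with P = (85, 44) for the leading 1-bit.
double: tangent at (85, 44): λ = (3·85² + 38)/(2·44) ≡ 86/88. 88⁻¹ ≡ 88 (mod 89) since 88·88 = 7744 ≡ 1, so λ ≡ 86·88 ≡ 3.
  x = λ² - 85 - 85 = 9 - 170 ≡ 17; y = λ·(85 - 17) - 44 ≡ 71. → (17, 71)
double: tangent at (17, 71): λ = (3·17² + 38)/(2·71) ≡ 15/53. 53⁻¹ ≡ 42 (mod 89) since 53·42 = 2226 ≡ 1, so λ ≡ 15·42 ≡ 7.
  x = λ² - 17 - 17 = 49 - 34 ≡ 15; y = λ·(17 - 15) - 71 ≡ 32. → (15, 32)
double: tangent at (15, 32): λ = (3·15² + 38)/(2·32) ≡ 1/64. 64⁻¹ ≡ 32 (mod 89) since 64·32 = 2048 ≡ 1, so λ ≡ 1·32 ≡ 32.
  x = λ² - 15 - 15 = 1024 - 30 ≡ 15; y = λ·(15 - 15) - 32 ≡ 57. → (15, 57)
add P: (15, 57) + (85, 44). λ = (44 - 57)/(85 - 15) ≡ 76/70 mod 89. 70⁻¹ ≡ 14 (mod 89), so λ ≡ 85.
  x = λ² - 15 - 85 = 7225 - 100 ≡ 5; y = λ·(15 - 5) - 57 ≡ 81. → (5, 81)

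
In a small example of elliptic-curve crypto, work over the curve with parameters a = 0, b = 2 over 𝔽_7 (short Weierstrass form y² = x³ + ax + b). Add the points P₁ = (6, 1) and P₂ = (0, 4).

(6, 1) + (0, 4). λ = (4 - 1)/(0 - 6) ≡ 3/1 mod 7. 1⁻¹ ≡ 1 (mod 7) since 1·1 = 1 ≡ 1, so λ ≡ 3.
  x = λ² - 6 - 0 = 9 - 6 ≡ 3; y = λ·(6 - 3) - 1 ≡ 1. → (3, 1)

(3, 1)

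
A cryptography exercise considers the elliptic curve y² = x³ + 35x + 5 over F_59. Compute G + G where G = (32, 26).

tangent at (32, 26): λ = (3·32² + 35)/(2·26) ≡ 39/52. 52⁻¹ ≡ 42 (mod 59) since 52·42 = 2184 ≡ 1, so λ ≡ 39·42 ≡ 45.
  x = λ² - 32 - 32 = 2025 - 64 ≡ 14; y = λ·(32 - 14) - 26 ≡ 17. → (14, 17)

(14, 17)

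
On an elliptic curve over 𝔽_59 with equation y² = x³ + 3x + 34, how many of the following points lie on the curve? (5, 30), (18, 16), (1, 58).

1

(5, 30): 30² ≡ 15, rhs ≡ 56 → off.
(18, 16): 16² ≡ 20, rhs ≡ 20 → on.
(1, 58): 58² ≡ 1, rhs ≡ 38 → off.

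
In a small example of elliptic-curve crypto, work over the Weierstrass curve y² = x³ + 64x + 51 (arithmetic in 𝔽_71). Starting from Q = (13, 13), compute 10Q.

(23, 22)

Double-and-add on 10 = (1010)₂. Start with Q = (13, 13) for the leading 1-bit.
double: tangent at (13, 13): λ = (3·13² + 64)/(2·13) ≡ 3/26. 26⁻¹ ≡ 41 (mod 71) since 26·41 = 1066 ≡ 1, so λ ≡ 3·41 ≡ 52.
  x = λ² - 13 - 13 = 2704 - 26 ≡ 51; y = λ·(13 - 51) - 13 ≡ 70. → (51, 70)
double: tangent at (51, 70): λ = (3·51² + 64)/(2·70) ≡ 57/69. 69⁻¹ ≡ 35 (mod 71), so λ ≡ 57·35 ≡ 7.
  x = λ² - 51 - 51 = 49 - 102 ≡ 18; y = λ·(51 - 18) - 70 ≡ 19. → (18, 19)
add Q: (18, 19) + (13, 13). λ = (13 - 19)/(13 - 18) ≡ 65/66 mod 71. 66⁻¹ ≡ 14 (mod 71) since 66·14 = 924 ≡ 1, so λ ≡ 58.
  x = λ² - 18 - 13 = 3364 - 31 ≡ 67; y = λ·(18 - 67) - 19 ≡ 50. → (67, 50)
double: tangent at (67, 50): λ = (3·67² + 64)/(2·50) ≡ 41/29. 29⁻¹ ≡ 49 (mod 71), so λ ≡ 41·49 ≡ 21.
  x = λ² - 67 - 67 = 441 - 134 ≡ 23; y = λ·(67 - 23) - 50 ≡ 22. → (23, 22)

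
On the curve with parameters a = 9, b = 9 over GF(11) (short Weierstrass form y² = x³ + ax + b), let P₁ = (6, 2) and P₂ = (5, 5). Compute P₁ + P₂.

(6, 2) + (5, 5). λ = (5 - 2)/(5 - 6) ≡ 3/10 mod 11. 10⁻¹ ≡ 10 (mod 11), so λ ≡ 8.
  x = λ² - 6 - 5 = 64 - 11 ≡ 9; y = λ·(6 - 9) - 2 ≡ 7. → (9, 7)

(9, 7)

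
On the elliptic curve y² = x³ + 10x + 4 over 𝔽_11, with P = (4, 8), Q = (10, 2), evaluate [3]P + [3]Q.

(10, 2)

First 3P:
Repeated addition: build up to 3P.
2P: tangent at (4, 8): λ = (3·4² + 10)/(2·8) ≡ 3/5. 5⁻¹ ≡ 9 (mod 11), so λ ≡ 3·9 ≡ 5.
  x = λ² - 4 - 4 = 25 - 8 ≡ 6; y = λ·(4 - 6) - 8 ≡ 4. → (6, 4)
3P: (6, 4) + (4, 8). λ = (8 - 4)/(4 - 6) ≡ 4/9 mod 11. 9⁻¹ ≡ 5 (mod 11), so λ ≡ 9.
  x = λ² - 6 - 4 = 81 - 10 ≡ 5; y = λ·(6 - 5) - 4 ≡ 5. → (5, 5)
3P = (5, 5).
Next 3Q:
Repeated addition: build up to 3Q.
2Q: tangent at (10, 2): λ = (3·10² + 10)/(2·2) ≡ 2/4. 4⁻¹ ≡ 3 (mod 11) since 4·3 = 12 ≡ 1, so λ ≡ 2·3 ≡ 6.
  x = λ² - 10 - 10 = 36 - 20 ≡ 5; y = λ·(10 - 5) - 2 ≡ 6. → (5, 6)
3Q: (5, 6) + (10, 2). λ = (2 - 6)/(10 - 5) ≡ 7/5 mod 11. 5⁻¹ ≡ 9 (mod 11) since 5·9 = 45 ≡ 1, so λ ≡ 8.
  x = λ² - 5 - 10 = 64 - 15 ≡ 5; y = λ·(5 - 5) - 6 ≡ 5. → (5, 5)
3Q = (5, 5).
Finally 3P + 3Q:
tangent at (5, 5): λ = (3·5² + 10)/(2·5) ≡ 8/10. 10⁻¹ ≡ 10 (mod 11), so λ ≡ 8·10 ≡ 3.
  x = λ² - 5 - 5 = 9 - 10 ≡ 10; y = λ·(5 - 10) - 5 ≡ 2. → (10, 2)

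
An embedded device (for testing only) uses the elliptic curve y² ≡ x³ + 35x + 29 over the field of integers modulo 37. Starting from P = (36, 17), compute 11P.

(2, 25)

Repeated addition: build up to 11P.
2P: tangent at (36, 17): λ = (3·36² + 35)/(2·17) ≡ 1/34. 34⁻¹ ≡ 12 (mod 37), so λ ≡ 1·12 ≡ 12.
  x = λ² - 36 - 36 = 144 - 72 ≡ 35; y = λ·(36 - 35) - 17 ≡ 32. → (35, 32)
3P: (35, 32) + (36, 17). λ = (17 - 32)/(36 - 35) ≡ 22/1 mod 37. 1⁻¹ ≡ 1 (mod 37), so λ ≡ 22.
  x = λ² - 35 - 36 = 484 - 71 ≡ 6; y = λ·(35 - 6) - 32 ≡ 14. → (6, 14)
4P: (6, 14) + (36, 17). λ = (17 - 14)/(36 - 6) ≡ 3/30 mod 37. 30⁻¹ ≡ 21 (mod 37) since 30·21 = 630 ≡ 1, so λ ≡ 26.
  x = λ² - 6 - 36 = 676 - 42 ≡ 5; y = λ·(6 - 5) - 14 ≡ 12. → (5, 12)
5P: (5, 12) + (36, 17). λ = (17 - 12)/(36 - 5) ≡ 5/31 mod 37. 31⁻¹ ≡ 6 (mod 37) since 31·6 = 186 ≡ 1, so λ ≡ 30.
  x = λ² - 5 - 36 = 900 - 41 ≡ 8; y = λ·(5 - 8) - 12 ≡ 9. → (8, 9)
6P: (8, 9) + (36, 17). λ = (17 - 9)/(36 - 8) ≡ 8/28 mod 37. 28⁻¹ ≡ 4 (mod 37), so λ ≡ 32.
  x = λ² - 8 - 36 = 1024 - 44 ≡ 18; y = λ·(8 - 18) - 9 ≡ 4. → (18, 4)
7P: (18, 4) + (36, 17). λ = (17 - 4)/(36 - 18) ≡ 13/18 mod 37. 18⁻¹ ≡ 35 (mod 37), so λ ≡ 11.
  x = λ² - 18 - 36 = 121 - 54 ≡ 30; y = λ·(18 - 30) - 4 ≡ 12. → (30, 12)
8P: (30, 12) + (36, 17). λ = (17 - 12)/(36 - 30) ≡ 5/6 mod 37. 6⁻¹ ≡ 31 (mod 37), so λ ≡ 7.
  x = λ² - 30 - 36 = 49 - 66 ≡ 20; y = λ·(30 - 20) - 12 ≡ 21. → (20, 21)
9P: (20, 21) + (36, 17). λ = (17 - 21)/(36 - 20) ≡ 33/16 mod 37. 16⁻¹ ≡ 7 (mod 37), so λ ≡ 9.
  x = λ² - 20 - 36 = 81 - 56 ≡ 25; y = λ·(20 - 25) - 21 ≡ 8. → (25, 8)
10P: (25, 8) + (36, 17). λ = (17 - 8)/(36 - 25) ≡ 9/11 mod 37. 11⁻¹ ≡ 27 (mod 37), so λ ≡ 21.
  x = λ² - 25 - 36 = 441 - 61 ≡ 10; y = λ·(25 - 10) - 8 ≡ 11. → (10, 11)
11P: (10, 11) + (36, 17). λ = (17 - 11)/(36 - 10) ≡ 6/26 mod 37. 26⁻¹ ≡ 10 (mod 37) since 26·10 = 260 ≡ 1, so λ ≡ 23.
  x = λ² - 10 - 36 = 529 - 46 ≡ 2; y = λ·(10 - 2) - 11 ≡ 25. → (2, 25)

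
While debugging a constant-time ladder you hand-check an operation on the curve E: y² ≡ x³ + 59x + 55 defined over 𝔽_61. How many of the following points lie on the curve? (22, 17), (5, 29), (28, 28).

(22, 17): 17² ≡ 45, rhs ≡ 45 → on.
(5, 29): 29² ≡ 48, rhs ≡ 48 → on.
(28, 28): 28² ≡ 52, rhs ≡ 52 → on.

3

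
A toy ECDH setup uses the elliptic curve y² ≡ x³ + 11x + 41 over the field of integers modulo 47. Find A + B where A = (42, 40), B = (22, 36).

(42, 40) + (22, 36). λ = (36 - 40)/(22 - 42) ≡ 43/27 mod 47. 27⁻¹ ≡ 7 (mod 47), so λ ≡ 19.
  x = λ² - 42 - 22 = 361 - 64 ≡ 15; y = λ·(42 - 15) - 40 ≡ 3. → (15, 3)

(15, 3)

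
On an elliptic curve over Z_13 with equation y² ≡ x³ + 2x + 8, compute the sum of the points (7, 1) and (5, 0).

(11, 10)

(7, 1) + (5, 0). λ = (0 - 1)/(5 - 7) ≡ 12/11 mod 13. 11⁻¹ ≡ 6 (mod 13), so λ ≡ 7.
  x = λ² - 7 - 5 = 49 - 12 ≡ 11; y = λ·(7 - 11) - 1 ≡ 10. → (11, 10)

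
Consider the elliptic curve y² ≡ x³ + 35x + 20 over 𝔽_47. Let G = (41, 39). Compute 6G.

Repeated addition: build up to 6G.
2G: tangent at (41, 39): λ = (3·41² + 35)/(2·39) ≡ 2/31. 31⁻¹ ≡ 44 (mod 47), so λ ≡ 2·44 ≡ 41.
  x = λ² - 41 - 41 = 1681 - 82 ≡ 1; y = λ·(41 - 1) - 39 ≡ 3. → (1, 3)
3G: (1, 3) + (41, 39). λ = (39 - 3)/(41 - 1) ≡ 36/40 mod 47. 40⁻¹ ≡ 20 (mod 47), so λ ≡ 15.
  x = λ² - 1 - 41 = 225 - 42 ≡ 42; y = λ·(1 - 42) - 3 ≡ 40. → (42, 40)
4G: (42, 40) + (41, 39). λ = (39 - 40)/(41 - 42) ≡ 46/46 mod 47. 46⁻¹ ≡ 46 (mod 47) since 46·46 = 2116 ≡ 1, so λ ≡ 1.
  x = λ² - 42 - 41 = 1 - 83 ≡ 12; y = λ·(42 - 12) - 40 ≡ 37. → (12, 37)
5G: (12, 37) + (41, 39). λ = (39 - 37)/(41 - 12) ≡ 2/29 mod 47. 29⁻¹ ≡ 13 (mod 47), so λ ≡ 26.
  x = λ² - 12 - 41 = 676 - 53 ≡ 12; y = λ·(12 - 12) - 37 ≡ 10. → (12, 10)
6G: (12, 10) + (41, 39). λ = (39 - 10)/(41 - 12) ≡ 29/29 mod 47. 29⁻¹ ≡ 13 (mod 47) since 29·13 = 377 ≡ 1, so λ ≡ 1.
  x = λ² - 12 - 41 = 1 - 53 ≡ 42; y = λ·(12 - 42) - 10 ≡ 7. → (42, 7)

(42, 7)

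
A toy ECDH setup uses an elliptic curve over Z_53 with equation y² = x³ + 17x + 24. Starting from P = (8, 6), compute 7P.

(44, 34)

Double-and-add on 7 = (111)₂. Start with P = (8, 6) for the leading 1-bit.
double: tangent at (8, 6): λ = (3·8² + 17)/(2·6) ≡ 50/12. 12⁻¹ ≡ 31 (mod 53), so λ ≡ 50·31 ≡ 13.
  x = λ² - 8 - 8 = 169 - 16 ≡ 47; y = λ·(8 - 47) - 6 ≡ 17. → (47, 17)
add P: (47, 17) + (8, 6). λ = (6 - 17)/(8 - 47) ≡ 42/14 mod 53. 14⁻¹ ≡ 19 (mod 53), so λ ≡ 3.
  x = λ² - 47 - 8 = 9 - 55 ≡ 7; y = λ·(47 - 7) - 17 ≡ 50. → (7, 50)
double: tangent at (7, 50): λ = (3·7² + 17)/(2·50) ≡ 5/47. 47⁻¹ ≡ 44 (mod 53), so λ ≡ 5·44 ≡ 8.
  x = λ² - 7 - 7 = 64 - 14 ≡ 50; y = λ·(7 - 50) - 50 ≡ 30. → (50, 30)
add P: (50, 30) + (8, 6). λ = (6 - 30)/(8 - 50) ≡ 29/11 mod 53. 11⁻¹ ≡ 29 (mod 53), so λ ≡ 46.
  x = λ² - 50 - 8 = 2116 - 58 ≡ 44; y = λ·(50 - 44) - 30 ≡ 34. → (44, 34)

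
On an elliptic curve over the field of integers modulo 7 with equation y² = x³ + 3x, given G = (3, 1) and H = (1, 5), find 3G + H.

First 3G:
Repeated addition: build up to 3G.
2G: tangent at (3, 1): λ = (3·3² + 3)/(2·1) ≡ 2/2. 2⁻¹ ≡ 4 (mod 7), so λ ≡ 2·4 ≡ 1.
  x = λ² - 3 - 3 = 1 - 6 ≡ 2; y = λ·(3 - 2) - 1 ≡ 0. → (2, 0)
3G: (2, 0) + (3, 1). λ = (1 - 0)/(3 - 2) ≡ 1/1 mod 7. 1⁻¹ ≡ 1 (mod 7), so λ ≡ 1.
  x = λ² - 2 - 3 = 1 - 5 ≡ 3; y = λ·(2 - 3) - 0 ≡ 6. → (3, 6)
3G = (3, 6).
Finally 3G + H:
(3, 6) + (1, 5). λ = (5 - 6)/(1 - 3) ≡ 6/5 mod 7. 5⁻¹ ≡ 3 (mod 7) since 5·3 = 15 ≡ 1, so λ ≡ 4.
  x = λ² - 3 - 1 = 16 - 4 ≡ 5; y = λ·(3 - 5) - 6 ≡ 0. → (5, 0)

(5, 0)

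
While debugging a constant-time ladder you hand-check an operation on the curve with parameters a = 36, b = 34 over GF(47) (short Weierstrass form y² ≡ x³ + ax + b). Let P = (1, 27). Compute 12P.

(35, 6)

Repeated addition: build up to 12P.
2P: tangent at (1, 27): λ = (3·1² + 36)/(2·27) ≡ 39/7. 7⁻¹ ≡ 27 (mod 47) since 7·27 = 189 ≡ 1, so λ ≡ 39·27 ≡ 19.
  x = λ² - 1 - 1 = 361 - 2 ≡ 30; y = λ·(1 - 30) - 27 ≡ 33. → (30, 33)
3P: (30, 33) + (1, 27). λ = (27 - 33)/(1 - 30) ≡ 41/18 mod 47. 18⁻¹ ≡ 34 (mod 47), so λ ≡ 31.
  x = λ² - 30 - 1 = 961 - 31 ≡ 37; y = λ·(30 - 37) - 33 ≡ 32. → (37, 32)
4P: (37, 32) + (1, 27). λ = (27 - 32)/(1 - 37) ≡ 42/11 mod 47. 11⁻¹ ≡ 30 (mod 47), so λ ≡ 38.
  x = λ² - 37 - 1 = 1444 - 38 ≡ 43; y = λ·(37 - 43) - 32 ≡ 22. → (43, 22)
5P: (43, 22) + (1, 27). λ = (27 - 22)/(1 - 43) ≡ 5/5 mod 47. 5⁻¹ ≡ 19 (mod 47), so λ ≡ 1.
  x = λ² - 43 - 1 = 1 - 44 ≡ 4; y = λ·(43 - 4) - 22 ≡ 17. → (4, 17)
6P: (4, 17) + (1, 27). λ = (27 - 17)/(1 - 4) ≡ 10/44 mod 47. 44⁻¹ ≡ 31 (mod 47), so λ ≡ 28.
  x = λ² - 4 - 1 = 784 - 5 ≡ 27; y = λ·(4 - 27) - 17 ≡ 44. → (27, 44)
7P: (27, 44) + (1, 27). λ = (27 - 44)/(1 - 27) ≡ 30/21 mod 47. 21⁻¹ ≡ 9 (mod 47) since 21·9 = 189 ≡ 1, so λ ≡ 35.
  x = λ² - 27 - 1 = 1225 - 28 ≡ 22; y = λ·(27 - 22) - 44 ≡ 37. → (22, 37)
8P: (22, 37) + (1, 27). λ = (27 - 37)/(1 - 22) ≡ 37/26 mod 47. 26⁻¹ ≡ 38 (mod 47) since 26·38 = 988 ≡ 1, so λ ≡ 43.
  x = λ² - 22 - 1 = 1849 - 23 ≡ 40; y = λ·(22 - 40) - 37 ≡ 35. → (40, 35)
9P: (40, 35) + (1, 27). λ = (27 - 35)/(1 - 40) ≡ 39/8 mod 47. 8⁻¹ ≡ 6 (mod 47), so λ ≡ 46.
  x = λ² - 40 - 1 = 2116 - 41 ≡ 7; y = λ·(40 - 7) - 35 ≡ 26. → (7, 26)
10P: (7, 26) + (1, 27). λ = (27 - 26)/(1 - 7) ≡ 1/41 mod 47. 41⁻¹ ≡ 39 (mod 47) since 41·39 = 1599 ≡ 1, so λ ≡ 39.
  x = λ² - 7 - 1 = 1521 - 8 ≡ 9; y = λ·(7 - 9) - 26 ≡ 37. → (9, 37)
11P: (9, 37) + (1, 27). λ = (27 - 37)/(1 - 9) ≡ 37/39 mod 47. 39⁻¹ ≡ 41 (mod 47) since 39·41 = 1599 ≡ 1, so λ ≡ 13.
  x = λ² - 9 - 1 = 169 - 10 ≡ 18; y = λ·(9 - 18) - 37 ≡ 34. → (18, 34)
12P: (18, 34) + (1, 27). λ = (27 - 34)/(1 - 18) ≡ 40/30 mod 47. 30⁻¹ ≡ 11 (mod 47), so λ ≡ 17.
  x = λ² - 18 - 1 = 289 - 19 ≡ 35; y = λ·(18 - 35) - 34 ≡ 6. → (35, 6)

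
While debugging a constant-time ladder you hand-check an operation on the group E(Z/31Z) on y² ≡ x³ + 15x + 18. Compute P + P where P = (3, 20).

tangent at (3, 20): λ = (3·3² + 15)/(2·20) ≡ 11/9. 9⁻¹ ≡ 7 (mod 31), so λ ≡ 11·7 ≡ 15.
  x = λ² - 3 - 3 = 225 - 6 ≡ 2; y = λ·(3 - 2) - 20 ≡ 26. → (2, 26)

(2, 26)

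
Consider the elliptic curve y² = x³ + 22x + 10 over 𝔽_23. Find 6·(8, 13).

Write Q = (8, 13).
Repeated addition: build up to 6Q.
2Q: tangent at (8, 13): λ = (3·8² + 22)/(2·13) ≡ 7/3. 3⁻¹ ≡ 8 (mod 23), so λ ≡ 7·8 ≡ 10.
  x = λ² - 8 - 8 = 100 - 16 ≡ 15; y = λ·(8 - 15) - 13 ≡ 9. → (15, 9)
3Q: (15, 9) + (8, 13). λ = (13 - 9)/(8 - 15) ≡ 4/16 mod 23. 16⁻¹ ≡ 13 (mod 23), so λ ≡ 6.
  x = λ² - 15 - 8 = 36 - 23 ≡ 13; y = λ·(15 - 13) - 9 ≡ 3. → (13, 3)
4Q: (13, 3) + (8, 13). λ = (13 - 3)/(8 - 13) ≡ 10/18 mod 23. 18⁻¹ ≡ 9 (mod 23) since 18·9 = 162 ≡ 1, so λ ≡ 21.
  x = λ² - 13 - 8 = 441 - 21 ≡ 6; y = λ·(13 - 6) - 3 ≡ 6. → (6, 6)
5Q: (6, 6) + (8, 13). λ = (13 - 6)/(8 - 6) ≡ 7/2 mod 23. 2⁻¹ ≡ 12 (mod 23) since 2·12 = 24 ≡ 1, so λ ≡ 15.
  x = λ² - 6 - 8 = 225 - 14 ≡ 4; y = λ·(6 - 4) - 6 ≡ 1. → (4, 1)
6Q: (4, 1) + (8, 13). λ = (13 - 1)/(8 - 4) ≡ 12/4 mod 23. 4⁻¹ ≡ 6 (mod 23), so λ ≡ 3.
  x = λ² - 4 - 8 = 9 - 12 ≡ 20; y = λ·(4 - 20) - 1 ≡ 20. → (20, 20)

(20, 20)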